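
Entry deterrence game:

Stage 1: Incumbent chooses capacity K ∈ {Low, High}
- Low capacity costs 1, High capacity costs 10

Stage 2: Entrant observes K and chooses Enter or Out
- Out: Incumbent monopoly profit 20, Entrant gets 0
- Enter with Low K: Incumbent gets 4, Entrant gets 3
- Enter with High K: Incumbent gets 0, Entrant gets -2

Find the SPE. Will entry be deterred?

SPE: (High, Enter|Low, Out|High); Entry deterred. Incumbent net profit = 10

Work:
After Low K: Entrant enters (3 > 0)
After High K: Entrant stays out (-2 < 0)
Incumbent: Low → 4−1=3, High → 20−10=10
Incumbent chooses High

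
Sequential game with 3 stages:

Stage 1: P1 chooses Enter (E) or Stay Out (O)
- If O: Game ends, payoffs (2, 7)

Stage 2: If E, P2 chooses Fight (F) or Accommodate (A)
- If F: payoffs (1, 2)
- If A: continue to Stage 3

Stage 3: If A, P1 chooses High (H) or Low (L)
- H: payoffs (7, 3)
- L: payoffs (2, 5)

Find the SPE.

SPE: (E, A, H); Outcome (7, 3)

Work:
Stage 3: P1 chooses H (7 vs 2)
Stage 2: P2: F->2, A->3 (anticipating H). Choose A
Stage 1: P1: O->2, E->7 (anticipating A, H). Choose E
SPE path: E -> A -> H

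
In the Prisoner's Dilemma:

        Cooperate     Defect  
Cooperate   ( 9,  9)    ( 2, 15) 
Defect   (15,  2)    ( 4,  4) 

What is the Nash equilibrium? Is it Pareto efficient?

(Defect, Defect) is NE; not Pareto efficient

Work:
Defect dominates Cooperate for both players:
If P2 cooperates: Defect (15) > Cooperate (9)
If P2 defects: Defect (4) > Cooperate (2)
NE: (Defect, Defect) with payoff (4, 4)
But (Cooperate, Cooperate) = (9, 9) Pareto dominates (4, 4)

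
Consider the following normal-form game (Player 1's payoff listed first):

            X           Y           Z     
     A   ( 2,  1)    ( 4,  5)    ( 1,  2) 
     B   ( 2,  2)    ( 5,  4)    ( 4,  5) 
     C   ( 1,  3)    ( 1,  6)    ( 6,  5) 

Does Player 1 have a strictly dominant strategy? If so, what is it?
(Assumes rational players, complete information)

No strictly dominant strategy exists for Player 1

Work:
A strategy strictly dominates another if it gives a strictly higher payoff against every opponent action. Compare each pair of P1's strategies column-by-column:
  A vs B: [2 vs 2, 4 vs 5, 1 vs 4] → A does not strictly dominate B (column X: 2 ≤ 2)
  A vs C: [2 vs 1, 4 vs 1, 1 vs 6] → A does not strictly dominate C (column Z: 1 ≤ 6)
  B vs A: [2 vs 2, 5 vs 4, 4 vs 1] → B does not strictly dominate A (column X: 2 ≤ 2)
  B vs C: [2 vs 1, 5 vs 1, 4 vs 6] → B does not strictly dominate C (column Z: 4 ≤ 6)
  C vs A: [1 vs 2, 1 vs 4, 6 vs 1] → C does not strictly dominate A (column X: 1 ≤ 2)
  C vs B: [1 vs 2, 1 vs 5, 6 vs 4] → C does not strictly dominate B (column X: 1 ≤ 2)
No single strategy strictly dominates all others → no strictly dominant strategy.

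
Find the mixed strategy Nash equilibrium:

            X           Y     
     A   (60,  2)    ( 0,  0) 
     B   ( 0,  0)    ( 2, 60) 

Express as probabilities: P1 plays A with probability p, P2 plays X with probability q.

p = 0.9677, q = 0.0323

Work:
Find probabilities that make opponent indifferent:
P2 chooses q to make P1 indifferent between A and B
P1 chooses p to make P2 indifferent between X and Y
Mixed NE: P1 plays (A: 0.9677, B: 0.0323), P2 plays (X: 0.0323, Y: 0.9677)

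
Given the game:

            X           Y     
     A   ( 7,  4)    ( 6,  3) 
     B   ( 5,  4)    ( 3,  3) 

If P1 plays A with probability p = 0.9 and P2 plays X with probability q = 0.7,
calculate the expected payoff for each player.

E[P1] = 6.47, E[P2] = 3.7

Work:
E[P1] = p·q·π₁(A,X) + p·(1-q)·π₁(A,Y) + (1-p)·q·π₁(B,X) + (1-p)·(1-q)·π₁(B,Y)
= 0.9·0.7·7 + 0.9·0.3·6 + 0.1·0.7·5 + 0.1·0.3·3
= 6.47

E[P2] = 3.7 (similar calculation)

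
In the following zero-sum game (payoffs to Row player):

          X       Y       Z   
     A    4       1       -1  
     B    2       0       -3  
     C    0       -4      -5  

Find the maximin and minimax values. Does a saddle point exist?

Maximin = -1, Minimax = -1, Saddle: True

Work:
Row minimums: [-1, -3, -5] → maximin = -1
Column maximums: [4, 1, -1] → minimax = -1
Saddle point exists! Game value = -1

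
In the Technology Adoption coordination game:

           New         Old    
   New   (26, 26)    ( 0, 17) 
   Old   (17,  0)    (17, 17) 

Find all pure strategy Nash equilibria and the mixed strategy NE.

Pure NE: (New, New) and (Old, Old); Mixed NE: p = 0.6538, q = 0.6538

Work:
Check pure NE:
(New, New): (26, 26) - no unilateral deviation beneficial
(Old, Old): (17, 17) - no unilateral deviation beneficial
Mixed NE: P1 plays New with p = 0.6538, P2 plays New with q = 0.6538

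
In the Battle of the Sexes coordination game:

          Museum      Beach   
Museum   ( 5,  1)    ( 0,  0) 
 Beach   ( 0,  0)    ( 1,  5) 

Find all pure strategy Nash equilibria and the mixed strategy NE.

Pure NE: (Museum, Museum) and (Beach, Beach); Mixed NE: p = 0.8333, q = 0.1667

Work:
Check pure NE:
(Museum, Museum): (5, 1) - no unilateral deviation beneficial
(Beach, Beach): (1, 5) - no unilateral deviation beneficial
Mixed NE: P1 plays Museum with p = 0.8333, P2 plays Museum with q = 0.1667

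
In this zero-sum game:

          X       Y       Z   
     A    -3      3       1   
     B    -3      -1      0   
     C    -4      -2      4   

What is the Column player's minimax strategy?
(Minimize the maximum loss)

Column should play X, value = -3

Work:
Column player minimizes Row's maximum payoff:
Column X: max payoff to Row = -3
Column Y: max payoff to Row = 3
Column Z: max payoff to Row = 4
Minimum is -3, achieved by column X.
Minimax strategy: X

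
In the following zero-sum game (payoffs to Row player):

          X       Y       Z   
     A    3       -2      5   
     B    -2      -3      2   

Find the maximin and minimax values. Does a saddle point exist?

Maximin = -2, Minimax = -2, Saddle: True

Work:
Row minimums: [-2, -3] → maximin = -2
Column maximums: [3, -2, 5] → minimax = -2
Saddle point exists! Game value = -2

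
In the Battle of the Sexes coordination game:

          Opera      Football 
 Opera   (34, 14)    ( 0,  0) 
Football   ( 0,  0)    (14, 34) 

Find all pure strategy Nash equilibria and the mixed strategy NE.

Pure NE: (Opera, Opera) and (Football, Football); Mixed NE: p = 0.7083, q = 0.2917

Work:
Check pure NE:
(Opera, Opera): (34, 14) - no unilateral deviation beneficial
(Football, Football): (14, 34) - no unilateral deviation beneficial
Mixed NE: P1 plays Opera with p = 0.7083, P2 plays Opera with q = 0.2917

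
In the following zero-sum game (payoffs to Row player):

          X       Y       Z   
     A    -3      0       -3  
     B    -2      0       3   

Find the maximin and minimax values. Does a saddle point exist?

Maximin = -2, Minimax = -2, Saddle: True

Work:
Row minimums: [-3, -2] → maximin = -2
Column maximums: [-2, 0, 3] → minimax = -2
Saddle point exists! Game value = -2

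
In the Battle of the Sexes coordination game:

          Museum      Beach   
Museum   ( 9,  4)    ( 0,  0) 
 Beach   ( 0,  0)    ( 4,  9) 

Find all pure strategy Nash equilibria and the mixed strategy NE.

Pure NE: (Museum, Museum) and (Beach, Beach); Mixed NE: p = 0.6923, q = 0.3077

Work:
Check pure NE:
(Museum, Museum): (9, 4) - no unilateral deviation beneficial
(Beach, Beach): (4, 9) - no unilateral deviation beneficial
Mixed NE: P1 plays Museum with p = 0.6923, P2 plays Museum with q = 0.3077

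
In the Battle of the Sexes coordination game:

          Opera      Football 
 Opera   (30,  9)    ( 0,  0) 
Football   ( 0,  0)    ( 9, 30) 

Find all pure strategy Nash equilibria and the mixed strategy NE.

Pure NE: (Opera, Opera) and (Football, Football); Mixed NE: p = 0.7692, q = 0.2308

Work:
Check pure NE:
(Opera, Opera): (30, 9) - no unilateral deviation beneficial
(Football, Football): (9, 30) - no unilateral deviation beneficial
Mixed NE: P1 plays Opera with p = 0.7692, P2 plays Opera with q = 0.2308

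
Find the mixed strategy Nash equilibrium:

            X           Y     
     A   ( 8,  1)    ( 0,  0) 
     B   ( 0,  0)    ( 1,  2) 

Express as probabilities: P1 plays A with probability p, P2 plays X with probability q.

p = 0.6667, q = 0.1111

Work:
Find probabilities that make opponent indifferent:
P2 chooses q to make P1 indifferent between A and B
P1 chooses p to make P2 indifferent between X and Y
Mixed NE: P1 plays (A: 0.6667, B: 0.3333), P2 plays (X: 0.1111, Y: 0.8889)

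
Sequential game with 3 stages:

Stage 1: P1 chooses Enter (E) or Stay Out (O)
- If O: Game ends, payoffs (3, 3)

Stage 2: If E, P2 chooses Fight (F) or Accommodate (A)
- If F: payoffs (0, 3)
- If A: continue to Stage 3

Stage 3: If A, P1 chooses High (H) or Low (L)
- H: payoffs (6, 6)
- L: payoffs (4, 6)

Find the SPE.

SPE: (E, A, H); Outcome (6, 6)

Work:
Stage 3: P1 chooses H (6 vs 4)
Stage 2: P2: F->3, A->6 (anticipating H). Choose A
Stage 1: P1: O->3, E->6 (anticipating A, H). Choose E
SPE path: E -> A -> H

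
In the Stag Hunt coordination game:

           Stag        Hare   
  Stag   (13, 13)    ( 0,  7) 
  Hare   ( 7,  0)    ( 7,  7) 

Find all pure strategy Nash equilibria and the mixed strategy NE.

Pure NE: (Stag, Stag) and (Hare, Hare); Mixed NE: p = 0.5385, q = 0.5385

Work:
Check pure NE:
(Stag, Stag): (13, 13) - no unilateral deviation beneficial
(Hare, Hare): (7, 7) - no unilateral deviation beneficial
Mixed NE: P1 plays Stag with p = 0.5385, P2 plays Stag with q = 0.5385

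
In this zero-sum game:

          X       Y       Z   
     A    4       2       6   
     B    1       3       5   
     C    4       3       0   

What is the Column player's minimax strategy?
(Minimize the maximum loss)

Column should play Y, value = 3

Work:
Column player minimizes Row's maximum payoff:
Column X: max payoff to Row = 4
Column Y: max payoff to Row = 3
Column Z: max payoff to Row = 6
Minimum is 3, achieved by column Y.
Minimax strategy: Y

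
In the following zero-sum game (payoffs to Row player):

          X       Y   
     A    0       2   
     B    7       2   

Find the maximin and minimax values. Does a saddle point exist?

Maximin = 2, Minimax = 2, Saddle: True

Work:
Row minimums: [0, 2] → maximin = 2
Column maximums: [7, 2] → minimax = 2
Saddle point exists! Game value = 2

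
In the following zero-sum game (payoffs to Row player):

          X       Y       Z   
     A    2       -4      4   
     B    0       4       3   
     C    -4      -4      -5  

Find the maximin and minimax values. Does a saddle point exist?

Maximin = 0, Minimax = 2, Saddle: False

Work:
Row minimums: [-4, 0, -5] → maximin = 0
Column maximums: [2, 4, 4] → minimax = 2
No saddle point (maximin ≠ minimax). Mixed strategy needed.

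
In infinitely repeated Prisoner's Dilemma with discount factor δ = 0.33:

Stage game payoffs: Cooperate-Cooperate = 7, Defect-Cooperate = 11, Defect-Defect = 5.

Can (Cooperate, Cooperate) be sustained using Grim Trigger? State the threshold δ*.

δ* = 0.6667; since δ = 0.33 < 0.6667, cooperation cannot be sustained

Work:
For Grim Trigger:
Cooperate forever: 7/(1-δ)
Defect then punished: 11 + 5·δ/(1-δ)
Need: 7/(1-δ) ≥ 11 + 5·δ/(1-δ)
Solving: δ ≥ (T-R)/(T-P) = (11-7)/(11-5) = 0.6667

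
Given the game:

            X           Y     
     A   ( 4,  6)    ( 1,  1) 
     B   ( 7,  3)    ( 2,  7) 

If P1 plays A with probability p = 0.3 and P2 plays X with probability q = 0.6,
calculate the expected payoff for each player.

E[P1] = 4.34, E[P2] = 4.42

Work:
E[P1] = p·q·π₁(A,X) + p·(1-q)·π₁(A,Y) + (1-p)·q·π₁(B,X) + (1-p)·(1-q)·π₁(B,Y)
= 0.3·0.6·4 + 0.3·0.4·1 + 0.7·0.6·7 + 0.7·0.4·2
= 4.34

E[P2] = 4.42 (similar calculation)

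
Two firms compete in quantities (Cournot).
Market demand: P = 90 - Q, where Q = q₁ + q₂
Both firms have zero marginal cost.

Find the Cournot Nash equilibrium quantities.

q₁* = q₂* = 30.0; P* = 30.0

Work:
Profit: π_i = P·q_i = (a - q_i - q_j)·q_i
FOC: ∂π_i/∂q_i = a - 2q_i - q_j = 0
Reaction function: q_i = (90 - q_j)/2
Symmetry: q* = 90/3 = 30.0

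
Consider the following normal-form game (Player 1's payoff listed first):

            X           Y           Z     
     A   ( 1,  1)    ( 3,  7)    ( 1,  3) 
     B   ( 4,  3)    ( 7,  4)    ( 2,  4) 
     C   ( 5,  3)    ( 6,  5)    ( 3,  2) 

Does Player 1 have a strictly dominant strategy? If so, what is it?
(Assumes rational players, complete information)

No strictly dominant strategy exists for Player 1

Work:
A strategy strictly dominates another if it gives a strictly higher payoff against every opponent action. Compare each pair of P1's strategies column-by-column:
  A vs B: [1 vs 4, 3 vs 7, 1 vs 2] → A does not strictly dominate B (column X: 1 ≤ 4)
  A vs C: [1 vs 5, 3 vs 6, 1 vs 3] → A does not strictly dominate C (column X: 1 ≤ 5)
  B vs A: [4 vs 1, 7 vs 3, 2 vs 1] → B strictly dominates A
  B vs C: [4 vs 5, 7 vs 6, 2 vs 3] → B does not strictly dominate C (column X: 4 ≤ 5)
  C vs A: [5 vs 1, 6 vs 3, 3 vs 1] → C strictly dominates A
  C vs B: [5 vs 4, 6 vs 7, 3 vs 2] → C does not strictly dominate B (column Y: 6 ≤ 7)
No single strategy strictly dominates all others → no strictly dominant strategy.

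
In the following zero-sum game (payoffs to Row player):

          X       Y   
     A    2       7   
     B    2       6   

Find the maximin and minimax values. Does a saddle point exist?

Maximin = 2, Minimax = 2, Saddle: True

Work:
Row minimums: [2, 2] → maximin = 2
Column maximums: [2, 7] → minimax = 2
Saddle point exists! Game value = 2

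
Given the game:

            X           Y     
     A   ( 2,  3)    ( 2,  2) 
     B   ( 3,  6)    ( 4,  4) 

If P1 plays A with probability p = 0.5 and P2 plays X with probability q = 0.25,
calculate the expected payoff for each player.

E[P1] = 2.875, E[P2] = 3.375

Work:
E[P1] = p·q·π₁(A,X) + p·(1-q)·π₁(A,Y) + (1-p)·q·π₁(B,X) + (1-p)·(1-q)·π₁(B,Y)
= 0.5·0.25·2 + 0.5·0.75·2 + 0.5·0.25·3 + 0.5·0.75·4
= 2.875

E[P2] = 3.375 (similar calculation)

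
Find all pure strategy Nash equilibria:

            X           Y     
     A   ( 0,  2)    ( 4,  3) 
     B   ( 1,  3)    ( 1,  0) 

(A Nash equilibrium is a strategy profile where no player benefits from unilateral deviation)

Nash equilibrium: (A, Y), (B, X)

Work:
Best responses:
  P1 vs X: payoffs [0, 1] → best response B (payoff 1)
  P1 vs Y: payoffs [4, 1] → best response A (payoff 4)
  P2 vs A: payoffs [2, 3] → best response Y (payoff 3)
  P2 vs B: payoffs [3, 0] → best response X (payoff 3)
Mutual best responses: (A,Y), (B,X) → Nash equilibria.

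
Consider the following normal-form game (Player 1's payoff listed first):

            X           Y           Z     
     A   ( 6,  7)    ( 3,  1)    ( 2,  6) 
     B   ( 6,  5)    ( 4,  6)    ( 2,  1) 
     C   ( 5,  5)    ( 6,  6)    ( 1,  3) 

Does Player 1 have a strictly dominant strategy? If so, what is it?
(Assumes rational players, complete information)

No strictly dominant strategy exists for Player 1

Work:
A strategy strictly dominates another if it gives a strictly higher payoff against every opponent action. Compare each pair of P1's strategies column-by-column:
  A vs B: [6 vs 6, 3 vs 4, 2 vs 2] → A does not strictly dominate B (column X: 6 ≤ 6)
  A vs C: [6 vs 5, 3 vs 6, 2 vs 1] → A does not strictly dominate C (column Y: 3 ≤ 6)
  B vs A: [6 vs 6, 4 vs 3, 2 vs 2] → B does not strictly dominate A (column X: 6 ≤ 6)
  B vs C: [6 vs 5, 4 vs 6, 2 vs 1] → B does not strictly dominate C (column Y: 4 ≤ 6)
  C vs A: [5 vs 6, 6 vs 3, 1 vs 2] → C does not strictly dominate A (column X: 5 ≤ 6)
  C vs B: [5 vs 6, 6 vs 4, 1 vs 2] → C does not strictly dominate B (column X: 5 ≤ 6)
No single strategy strictly dominates all others → no strictly dominant strategy.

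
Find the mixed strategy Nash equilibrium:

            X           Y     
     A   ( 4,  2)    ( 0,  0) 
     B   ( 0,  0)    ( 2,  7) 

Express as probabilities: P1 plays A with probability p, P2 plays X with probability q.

p = 0.7778, q = 0.3333

Work:
Find probabilities that make opponent indifferent:
P2 chooses q to make P1 indifferent between A and B
P1 chooses p to make P2 indifferent between X and Y
Mixed NE: P1 plays (A: 0.7778, B: 0.2222), P2 plays (X: 0.3333, Y: 0.6667)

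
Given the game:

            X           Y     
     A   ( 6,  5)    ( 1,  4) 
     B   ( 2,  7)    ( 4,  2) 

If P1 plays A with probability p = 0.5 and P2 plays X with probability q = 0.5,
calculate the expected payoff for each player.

E[P1] = 3.25, E[P2] = 4.5

Work:
E[P1] = p·q·π₁(A,X) + p·(1-q)·π₁(A,Y) + (1-p)·q·π₁(B,X) + (1-p)·(1-q)·π₁(B,Y)
= 0.5·0.5·6 + 0.5·0.5·1 + 0.5·0.5·2 + 0.5·0.5·4
= 3.25

E[P2] = 4.5 (similar calculation)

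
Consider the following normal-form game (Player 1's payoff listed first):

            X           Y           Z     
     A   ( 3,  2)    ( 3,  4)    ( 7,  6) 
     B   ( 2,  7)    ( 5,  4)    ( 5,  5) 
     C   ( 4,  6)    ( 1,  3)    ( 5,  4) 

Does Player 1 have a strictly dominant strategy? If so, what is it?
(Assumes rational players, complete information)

No strictly dominant strategy exists for Player 1

Work:
A strategy strictly dominates another if it gives a strictly higher payoff against every opponent action. Compare each pair of P1's strategies column-by-column:
  A vs B: [3 vs 2, 3 vs 5, 7 vs 5] → A does not strictly dominate B (column Y: 3 ≤ 5)
  A vs C: [3 vs 4, 3 vs 1, 7 vs 5] → A does not strictly dominate C (column X: 3 ≤ 4)
  B vs A: [2 vs 3, 5 vs 3, 5 vs 7] → B does not strictly dominate A (column X: 2 ≤ 3)
  B vs C: [2 vs 4, 5 vs 1, 5 vs 5] → B does not strictly dominate C (column X: 2 ≤ 4)
  C vs A: [4 vs 3, 1 vs 3, 5 vs 7] → C does not strictly dominate A (column Y: 1 ≤ 3)
  C vs B: [4 vs 2, 1 vs 5, 5 vs 5] → C does not strictly dominate B (column Y: 1 ≤ 5)
No single strategy strictly dominates all others → no strictly dominant strategy.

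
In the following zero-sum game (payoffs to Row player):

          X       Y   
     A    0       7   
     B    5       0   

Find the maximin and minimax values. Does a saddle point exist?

Maximin = 0, Minimax = 5, Saddle: False

Work:
Row minimums: [0, 0] → maximin = 0
Column maximums: [5, 7] → minimax = 5
No saddle point (maximin ≠ minimax). Mixed strategy needed.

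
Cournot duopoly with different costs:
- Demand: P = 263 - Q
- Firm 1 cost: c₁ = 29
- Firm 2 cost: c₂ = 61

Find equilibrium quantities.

q₁* = 88.67, q₂* = 56.67

Work:
Reaction: q₁ = (263 - 29 - q₂)/2
Reaction: q₂ = (263 - 61 - q₁)/2
Solve simultaneously:
q₁* = (263 - 2×29 + 61)/3 = 88.67
q₂* = (263 - 2×61 + 29)/3 = 56.67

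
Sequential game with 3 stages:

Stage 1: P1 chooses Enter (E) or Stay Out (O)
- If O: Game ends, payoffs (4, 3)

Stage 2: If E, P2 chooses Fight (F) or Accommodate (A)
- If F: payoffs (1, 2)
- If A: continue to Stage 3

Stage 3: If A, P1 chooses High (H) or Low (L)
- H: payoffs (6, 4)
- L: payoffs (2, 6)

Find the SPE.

SPE: (E, A, H); Outcome (6, 4)

Work:
Stage 3: P1 chooses H (6 vs 2)
Stage 2: P2: F->2, A->4 (anticipating H). Choose A
Stage 1: P1: O->4, E->6 (anticipating A, H). Choose E
SPE path: E -> A -> H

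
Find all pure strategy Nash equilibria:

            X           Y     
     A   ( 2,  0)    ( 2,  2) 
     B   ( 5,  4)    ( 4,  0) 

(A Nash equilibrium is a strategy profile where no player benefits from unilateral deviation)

Nash equilibrium: (B, X)

Work:
Best responses:
  P1 vs X: payoffs [2, 5] → best response B (payoff 5)
  P1 vs Y: payoffs [2, 4] → best response B (payoff 4)
  P2 vs A: payoffs [0, 2] → best response Y (payoff 2)
  P2 vs B: payoffs [4, 0] → best response X (payoff 4)
Mutual best responses: (B,X) → Nash equilibria.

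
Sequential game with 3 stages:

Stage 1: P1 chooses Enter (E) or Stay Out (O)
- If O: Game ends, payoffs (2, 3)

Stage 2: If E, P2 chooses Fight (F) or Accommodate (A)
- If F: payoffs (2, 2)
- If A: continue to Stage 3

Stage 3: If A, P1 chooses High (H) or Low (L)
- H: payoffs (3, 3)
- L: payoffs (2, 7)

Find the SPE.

SPE: (E, A, H); Outcome (3, 3)

Work:
Stage 3: P1 chooses H (3 vs 2)
Stage 2: P2: F->2, A->3 (anticipating H). Choose A
Stage 1: P1: O->2, E->3 (anticipating A, H). Choose E
SPE path: E -> A -> H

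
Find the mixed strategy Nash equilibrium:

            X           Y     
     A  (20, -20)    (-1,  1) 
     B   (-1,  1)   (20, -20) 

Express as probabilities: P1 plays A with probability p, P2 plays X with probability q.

p = 0.5, q = 0.5

Work:
Find probabilities that make opponent indifferent:
P2 chooses q to make P1 indifferent between A and B
P1 chooses p to make P2 indifferent between X and Y
Mixed NE: P1 plays (A: 0.5, B: 0.5), P2 plays (X: 0.5, Y: 0.5)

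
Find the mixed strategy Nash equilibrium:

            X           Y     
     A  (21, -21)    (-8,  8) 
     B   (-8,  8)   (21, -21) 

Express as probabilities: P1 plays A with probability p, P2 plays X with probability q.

p = 0.5, q = 0.5

Work:
Find probabilities that make opponent indifferent:
P2 chooses q to make P1 indifferent between A and B
P1 chooses p to make P2 indifferent between X and Y
Mixed NE: P1 plays (A: 0.5, B: 0.5), P2 plays (X: 0.5, Y: 0.5)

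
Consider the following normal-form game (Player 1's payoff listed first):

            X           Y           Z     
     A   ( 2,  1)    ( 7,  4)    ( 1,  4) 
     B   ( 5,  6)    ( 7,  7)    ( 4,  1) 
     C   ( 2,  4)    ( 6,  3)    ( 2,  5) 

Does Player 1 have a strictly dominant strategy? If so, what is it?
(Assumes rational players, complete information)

No strictly dominant strategy exists for Player 1

Work:
A strategy strictly dominates another if it gives a strictly higher payoff against every opponent action. Compare each pair of P1's strategies column-by-column:
  A vs B: [2 vs 5, 7 vs 7, 1 vs 4] → A does not strictly dominate B (column X: 2 ≤ 5)
  A vs C: [2 vs 2, 7 vs 6, 1 vs 2] → A does not strictly dominate C (column X: 2 ≤ 2)
  B vs A: [5 vs 2, 7 vs 7, 4 vs 1] → B does not strictly dominate A (column Y: 7 ≤ 7)
  B vs C: [5 vs 2, 7 vs 6, 4 vs 2] → B strictly dominates C
  C vs A: [2 vs 2, 6 vs 7, 2 vs 1] → C does not strictly dominate A (column X: 2 ≤ 2)
  C vs B: [2 vs 5, 6 vs 7, 2 vs 4] → C does not strictly dominate B (column X: 2 ≤ 5)
No single strategy strictly dominates all others → no strictly dominant strategy.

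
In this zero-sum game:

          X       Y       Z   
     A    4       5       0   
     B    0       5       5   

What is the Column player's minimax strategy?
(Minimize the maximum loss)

Column should play X, value = 4

Work:
Column player minimizes Row's maximum payoff:
Column X: max payoff to Row = 4
Column Y: max payoff to Row = 5
Column Z: max payoff to Row = 5
Minimum is 4, achieved by column X.
Minimax strategy: X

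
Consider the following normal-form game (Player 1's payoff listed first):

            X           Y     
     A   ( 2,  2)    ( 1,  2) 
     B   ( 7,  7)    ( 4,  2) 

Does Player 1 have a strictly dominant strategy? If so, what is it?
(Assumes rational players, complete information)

Yes, Player 1's strictly dominant strategy is B

Work:
A strategy strictly dominates another if it gives a strictly higher payoff against every opponent action. Compare each pair of P1's strategies column-by-column:
  A vs B: [2 vs 7, 1 vs 4] → A does not strictly dominate B (column X: 2 ≤ 7)
  B vs A: [7 vs 2, 4 vs 1] → B strictly dominates A
B strictly dominates every other strategy → strictly dominant.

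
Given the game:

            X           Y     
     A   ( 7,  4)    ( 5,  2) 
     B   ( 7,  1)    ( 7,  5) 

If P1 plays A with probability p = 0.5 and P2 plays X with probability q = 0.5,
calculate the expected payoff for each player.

E[P1] = 6.5, E[P2] = 3.0

Work:
E[P1] = p·q·π₁(A,X) + p·(1-q)·π₁(A,Y) + (1-p)·q·π₁(B,X) + (1-p)·(1-q)·π₁(B,Y)
= 0.5·0.5·7 + 0.5·0.5·5 + 0.5·0.5·7 + 0.5·0.5·7
= 6.5

E[P2] = 3.0 (similar calculation)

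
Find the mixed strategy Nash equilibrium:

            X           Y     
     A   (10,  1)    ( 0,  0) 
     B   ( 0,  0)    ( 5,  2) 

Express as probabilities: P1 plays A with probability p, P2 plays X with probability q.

p = 0.6667, q = 0.3333

Work:
Find probabilities that make opponent indifferent:
P2 chooses q to make P1 indifferent between A and B
P1 chooses p to make P2 indifferent between X and Y
Mixed NE: P1 plays (A: 0.6667, B: 0.3333), P2 plays (X: 0.3333, Y: 0.6667)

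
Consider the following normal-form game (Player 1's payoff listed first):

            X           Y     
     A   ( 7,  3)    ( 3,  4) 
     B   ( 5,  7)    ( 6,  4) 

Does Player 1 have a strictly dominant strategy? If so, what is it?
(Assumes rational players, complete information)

No strictly dominant strategy exists for Player 1

Work:
A strategy strictly dominates another if it gives a strictly higher payoff against every opponent action. Compare each pair of P1's strategies column-by-column:
  A vs B: [7 vs 5, 3 vs 6] → A does not strictly dominate B (column Y: 3 ≤ 6)
  B vs A: [5 vs 7, 6 vs 3] → B does not strictly dominate A (column X: 5 ≤ 7)
No single strategy strictly dominates all others → no strictly dominant strategy.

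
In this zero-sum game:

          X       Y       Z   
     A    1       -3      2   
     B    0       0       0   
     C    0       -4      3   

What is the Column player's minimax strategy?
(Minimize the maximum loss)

Column should play Y, value = 0

Work:
Column player minimizes Row's maximum payoff:
Column X: max payoff to Row = 1
Column Y: max payoff to Row = 0
Column Z: max payoff to Row = 3
Minimum is 0, achieved by column Y.
Minimax strategy: Y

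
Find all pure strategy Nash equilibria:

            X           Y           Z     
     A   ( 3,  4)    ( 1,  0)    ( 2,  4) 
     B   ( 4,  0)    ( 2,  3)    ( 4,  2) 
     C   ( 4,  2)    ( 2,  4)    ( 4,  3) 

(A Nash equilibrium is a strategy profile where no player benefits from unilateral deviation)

Nash equilibrium: (B, Y), (C, Y)

Work:
Best responses:
  P1 vs X: payoffs [3, 4, 4] → best response B/C (payoff 4)
  P1 vs Y: payoffs [1, 2, 2] → best response B/C (payoff 2)
  P1 vs Z: payoffs [2, 4, 4] → best response B/C (payoff 4)
  P2 vs A: payoffs [4, 0, 4] → best response X/Z (payoff 4)
  P2 vs B: payoffs [0, 3, 2] → best response Y (payoff 3)
  P2 vs C: payoffs [2, 4, 3] → best response Y (payoff 4)
Mutual best responses: (B,Y), (C,Y) → Nash equilibria.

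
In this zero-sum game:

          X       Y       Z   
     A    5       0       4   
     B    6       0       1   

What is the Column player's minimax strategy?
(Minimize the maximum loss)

Column should play Y, value = 0

Work:
Column player minimizes Row's maximum payoff:
Column X: max payoff to Row = 6
Column Y: max payoff to Row = 0
Column Z: max payoff to Row = 4
Minimum is 0, achieved by column Y.
Minimax strategy: Y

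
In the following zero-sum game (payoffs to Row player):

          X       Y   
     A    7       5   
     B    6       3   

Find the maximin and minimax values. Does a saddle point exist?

Maximin = 5, Minimax = 5, Saddle: True

Work:
Row minimums: [5, 3] → maximin = 5
Column maximums: [7, 5] → minimax = 5
Saddle point exists! Game value = 5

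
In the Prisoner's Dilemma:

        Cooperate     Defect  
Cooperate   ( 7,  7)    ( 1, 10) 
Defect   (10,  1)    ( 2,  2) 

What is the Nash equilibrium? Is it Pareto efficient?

(Defect, Defect) is NE; not Pareto efficient

Work:
Defect dominates Cooperate for both players:
If P2 cooperates: Defect (10) > Cooperate (7)
If P2 defects: Defect (2) > Cooperate (1)
NE: (Defect, Defect) with payoff (2, 2)
But (Cooperate, Cooperate) = (7, 7) Pareto dominates (2, 2)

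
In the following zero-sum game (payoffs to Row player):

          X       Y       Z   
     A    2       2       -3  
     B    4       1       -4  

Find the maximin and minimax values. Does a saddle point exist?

Maximin = -3, Minimax = -3, Saddle: True

Work:
Row minimums: [-3, -4] → maximin = -3
Column maximums: [4, 2, -3] → minimax = -3
Saddle point exists! Game value = -3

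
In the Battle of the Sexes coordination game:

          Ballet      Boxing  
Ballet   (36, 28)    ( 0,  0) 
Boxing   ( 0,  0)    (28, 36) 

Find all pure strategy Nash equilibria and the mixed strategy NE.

Pure NE: (Ballet, Ballet) and (Boxing, Boxing); Mixed NE: p = 0.5625, q = 0.4375

Work:
Check pure NE:
(Ballet, Ballet): (36, 28) - no unilateral deviation beneficial
(Boxing, Boxing): (28, 36) - no unilateral deviation beneficial
Mixed NE: P1 plays Ballet with p = 0.5625, P2 plays Ballet with q = 0.4375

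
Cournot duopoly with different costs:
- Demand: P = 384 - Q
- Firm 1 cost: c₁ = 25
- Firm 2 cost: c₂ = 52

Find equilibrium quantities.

q₁* = 128.67, q₂* = 101.67

Work:
Reaction: q₁ = (384 - 25 - q₂)/2
Reaction: q₂ = (384 - 52 - q₁)/2
Solve simultaneously:
q₁* = (384 - 2×25 + 52)/3 = 128.67
q₂* = (384 - 2×52 + 25)/3 = 101.67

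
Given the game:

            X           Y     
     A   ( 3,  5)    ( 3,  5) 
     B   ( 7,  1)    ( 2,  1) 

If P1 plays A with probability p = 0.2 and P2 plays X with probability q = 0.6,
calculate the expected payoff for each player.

E[P1] = 4.6, E[P2] = 1.8

Work:
E[P1] = p·q·π₁(A,X) + p·(1-q)·π₁(A,Y) + (1-p)·q·π₁(B,X) + (1-p)·(1-q)·π₁(B,Y)
= 0.2·0.6·3 + 0.2·0.4·3 + 0.8·0.6·7 + 0.8·0.4·2
= 4.6

E[P2] = 1.8 (similar calculation)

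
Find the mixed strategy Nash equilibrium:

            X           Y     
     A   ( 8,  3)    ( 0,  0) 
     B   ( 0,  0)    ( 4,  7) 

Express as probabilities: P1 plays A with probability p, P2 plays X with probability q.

p = 0.7, q = 0.3333

Work:
Find probabilities that make opponent indifferent:
P2 chooses q to make P1 indifferent between A and B
P1 chooses p to make P2 indifferent between X and Y
Mixed NE: P1 plays (A: 0.7, B: 0.3), P2 plays (X: 0.3333, Y: 0.6667)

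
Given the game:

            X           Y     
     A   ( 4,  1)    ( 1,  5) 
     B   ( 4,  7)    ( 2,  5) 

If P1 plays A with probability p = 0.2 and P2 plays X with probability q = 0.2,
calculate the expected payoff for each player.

E[P1] = 2.24, E[P2] = 5.16

Work:
E[P1] = p·q·π₁(A,X) + p·(1-q)·π₁(A,Y) + (1-p)·q·π₁(B,X) + (1-p)·(1-q)·π₁(B,Y)
= 0.2·0.2·4 + 0.2·0.8·1 + 0.8·0.2·4 + 0.8·0.8·2
= 2.24

E[P2] = 5.16 (similar calculation)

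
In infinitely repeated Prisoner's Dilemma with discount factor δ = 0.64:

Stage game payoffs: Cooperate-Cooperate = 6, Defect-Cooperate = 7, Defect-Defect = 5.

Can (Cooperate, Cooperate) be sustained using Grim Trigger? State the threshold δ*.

δ* = 0.5; since δ = 0.64 ≥ 0.5, cooperation can be sustained

Work:
For Grim Trigger:
Cooperate forever: 6/(1-δ)
Defect then punished: 7 + 5·δ/(1-δ)
Need: 6/(1-δ) ≥ 7 + 5·δ/(1-δ)
Solving: δ ≥ (T-R)/(T-P) = (7-6)/(7-5) = 0.5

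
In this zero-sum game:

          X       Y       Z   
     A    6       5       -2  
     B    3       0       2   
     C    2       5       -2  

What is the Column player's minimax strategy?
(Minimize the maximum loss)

Column should play Z, value = 2

Work:
Column player minimizes Row's maximum payoff:
Column X: max payoff to Row = 6
Column Y: max payoff to Row = 5
Column Z: max payoff to Row = 2
Minimum is 2, achieved by column Z.
Minimax strategy: Z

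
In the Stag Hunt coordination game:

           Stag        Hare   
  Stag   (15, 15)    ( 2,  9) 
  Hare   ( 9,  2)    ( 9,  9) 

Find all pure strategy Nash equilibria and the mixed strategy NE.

Pure NE: (Stag, Stag) and (Hare, Hare); Mixed NE: p = 0.5385, q = 0.5385

Work:
Check pure NE:
(Stag, Stag): (15, 15) - no unilateral deviation beneficial
(Hare, Hare): (9, 9) - no unilateral deviation beneficial
Mixed NE: P1 plays Stag with p = 0.5385, P2 plays Stag with q = 0.5385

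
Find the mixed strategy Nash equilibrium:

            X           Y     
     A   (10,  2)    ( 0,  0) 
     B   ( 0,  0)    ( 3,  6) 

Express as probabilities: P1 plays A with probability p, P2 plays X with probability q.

p = 0.75, q = 0.2308

Work:
Find probabilities that make opponent indifferent:
P2 chooses q to make P1 indifferent between A and B
P1 chooses p to make P2 indifferent between X and Y
Mixed NE: P1 plays (A: 0.75, B: 0.25), P2 plays (X: 0.2308, Y: 0.7692)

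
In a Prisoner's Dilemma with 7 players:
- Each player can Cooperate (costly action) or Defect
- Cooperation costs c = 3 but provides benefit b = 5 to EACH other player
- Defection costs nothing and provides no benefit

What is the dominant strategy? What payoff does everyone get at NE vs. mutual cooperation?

Dominant: Defect; NE payoff = 0; Coop payoff = 27

Work:
Defect dominates (saves cost c = 3, benefit to others is external)
NE: All defect → everyone gets 0
If all cooperate: each receives (6)×5 - 3 = 27
Social dilemma: 27 > 0 but NE gives 0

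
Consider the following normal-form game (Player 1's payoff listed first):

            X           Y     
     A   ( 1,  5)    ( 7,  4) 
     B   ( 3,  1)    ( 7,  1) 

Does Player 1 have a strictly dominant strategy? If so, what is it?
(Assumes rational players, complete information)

No strictly dominant strategy exists for Player 1

Work:
A strategy strictly dominates another if it gives a strictly higher payoff against every opponent action. Compare each pair of P1's strategies column-by-column:
  A vs B: [1 vs 3, 7 vs 7] → A does not strictly dominate B (column X: 1 ≤ 3)
  B vs A: [3 vs 1, 7 vs 7] → B does not strictly dominate A (column Y: 7 ≤ 7)
No single strategy strictly dominates all others → no strictly dominant strategy.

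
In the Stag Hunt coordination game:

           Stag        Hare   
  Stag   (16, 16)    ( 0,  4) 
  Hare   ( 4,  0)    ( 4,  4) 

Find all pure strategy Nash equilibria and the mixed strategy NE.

Pure NE: (Stag, Stag) and (Hare, Hare); Mixed NE: p = 0.25, q = 0.25

Work:
Check pure NE:
(Stag, Stag): (16, 16) - no unilateral deviation beneficial
(Hare, Hare): (4, 4) - no unilateral deviation beneficial
Mixed NE: P1 plays Stag with p = 0.25, P2 plays Stag with q = 0.25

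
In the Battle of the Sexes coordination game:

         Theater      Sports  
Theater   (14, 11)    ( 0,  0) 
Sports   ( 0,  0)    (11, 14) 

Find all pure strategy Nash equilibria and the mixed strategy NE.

Pure NE: (Theater, Theater) and (Sports, Sports); Mixed NE: p = 0.56, q = 0.44

Work:
Check pure NE:
(Theater, Theater): (14, 11) - no unilateral deviation beneficial
(Sports, Sports): (11, 14) - no unilateral deviation beneficial
Mixed NE: P1 plays Theater with p = 0.56, P2 plays Theater with q = 0.44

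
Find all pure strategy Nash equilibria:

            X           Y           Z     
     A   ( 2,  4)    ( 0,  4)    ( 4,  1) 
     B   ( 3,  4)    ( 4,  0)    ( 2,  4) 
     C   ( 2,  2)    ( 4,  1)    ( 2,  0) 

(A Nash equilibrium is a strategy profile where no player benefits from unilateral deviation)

Nash equilibrium: (B, X)

Work:
Best responses:
  P1 vs X: payoffs [2, 3, 2] → best response B (payoff 3)
  P1 vs Y: payoffs [0, 4, 4] → best response B/C (payoff 4)
  P1 vs Z: payoffs [4, 2, 2] → best response A (payoff 4)
  P2 vs A: payoffs [4, 4, 1] → best response X/Y (payoff 4)
  P2 vs B: payoffs [4, 0, 4] → best response X/Z (payoff 4)
  P2 vs C: payoffs [2, 1, 0] → best response X (payoff 2)
Mutual best responses: (B,X) → Nash equilibria.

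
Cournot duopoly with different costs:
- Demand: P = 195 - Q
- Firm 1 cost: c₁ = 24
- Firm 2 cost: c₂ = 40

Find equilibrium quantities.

q₁* = 62.33, q₂* = 46.33

Work:
Reaction: q₁ = (195 - 24 - q₂)/2
Reaction: q₂ = (195 - 40 - q₁)/2
Solve simultaneously:
q₁* = (195 - 2×24 + 40)/3 = 62.33
q₂* = (195 - 2×40 + 24)/3 = 46.33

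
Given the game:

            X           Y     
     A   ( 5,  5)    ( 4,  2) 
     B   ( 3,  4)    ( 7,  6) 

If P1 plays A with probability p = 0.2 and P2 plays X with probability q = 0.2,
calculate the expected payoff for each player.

E[P1] = 5.8, E[P2] = 5.0

Work:
E[P1] = p·q·π₁(A,X) + p·(1-q)·π₁(A,Y) + (1-p)·q·π₁(B,X) + (1-p)·(1-q)·π₁(B,Y)
= 0.2·0.2·5 + 0.2·0.8·4 + 0.8·0.2·3 + 0.8·0.8·7
= 5.8

E[P2] = 5.0 (similar calculation)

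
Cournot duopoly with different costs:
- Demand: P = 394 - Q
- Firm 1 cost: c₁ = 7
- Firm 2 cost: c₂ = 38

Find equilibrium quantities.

q₁* = 139.33, q₂* = 108.33

Work:
Reaction: q₁ = (394 - 7 - q₂)/2
Reaction: q₂ = (394 - 38 - q₁)/2
Solve simultaneously:
q₁* = (394 - 2×7 + 38)/3 = 139.33
q₂* = (394 - 2×38 + 7)/3 = 108.33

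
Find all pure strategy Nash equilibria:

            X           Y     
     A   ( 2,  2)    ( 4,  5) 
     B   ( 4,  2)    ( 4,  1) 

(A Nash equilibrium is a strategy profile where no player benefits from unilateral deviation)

Nash equilibrium: (A, Y), (B, X)

Work:
Best responses:
  P1 vs X: payoffs [2, 4] → best response B (payoff 4)
  P1 vs Y: payoffs [4, 4] → best response A/B (payoff 4)
  P2 vs A: payoffs [2, 5] → best response Y (payoff 5)
  P2 vs B: payoffs [2, 1] → best response X (payoff 2)
Mutual best responses: (A,Y), (B,X) → Nash equilibria.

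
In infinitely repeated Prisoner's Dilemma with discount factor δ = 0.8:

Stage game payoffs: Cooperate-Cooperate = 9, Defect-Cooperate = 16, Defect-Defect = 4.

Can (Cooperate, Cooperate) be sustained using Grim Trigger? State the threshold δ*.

δ* = 0.5833; since δ = 0.8 ≥ 0.5833, cooperation can be sustained

Work:
For Grim Trigger:
Cooperate forever: 9/(1-δ)
Defect then punished: 16 + 4·δ/(1-δ)
Need: 9/(1-δ) ≥ 16 + 4·δ/(1-δ)
Solving: δ ≥ (T-R)/(T-P) = (16-9)/(16-4) = 0.5833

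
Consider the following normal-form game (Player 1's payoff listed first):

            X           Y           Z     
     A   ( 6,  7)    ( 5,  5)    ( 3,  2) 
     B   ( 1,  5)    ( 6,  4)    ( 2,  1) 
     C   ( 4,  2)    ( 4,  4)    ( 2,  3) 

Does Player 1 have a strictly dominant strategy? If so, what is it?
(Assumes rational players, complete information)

No strictly dominant strategy exists for Player 1

Work:
A strategy strictly dominates another if it gives a strictly higher payoff against every opponent action. Compare each pair of P1's strategies column-by-column:
  A vs B: [6 vs 1, 5 vs 6, 3 vs 2] → A does not strictly dominate B (column Y: 5 ≤ 6)
  A vs C: [6 vs 4, 5 vs 4, 3 vs 2] → A strictly dominates C
  B vs A: [1 vs 6, 6 vs 5, 2 vs 3] → B does not strictly dominate A (column X: 1 ≤ 6)
  B vs C: [1 vs 4, 6 vs 4, 2 vs 2] → B does not strictly dominate C (column X: 1 ≤ 4)
  C vs A: [4 vs 6, 4 vs 5, 2 vs 3] → C does not strictly dominate A (column X: 4 ≤ 6)
  C vs B: [4 vs 1, 4 vs 6, 2 vs 2] → C does not strictly dominate B (column Y: 4 ≤ 6)
No single strategy strictly dominates all others → no strictly dominant strategy.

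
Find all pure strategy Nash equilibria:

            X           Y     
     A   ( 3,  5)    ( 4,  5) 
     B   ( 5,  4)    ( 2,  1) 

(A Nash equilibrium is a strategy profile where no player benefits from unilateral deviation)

Nash equilibrium: (A, Y), (B, X)

Work:
Best responses:
  P1 vs X: payoffs [3, 5] → best response B (payoff 5)
  P1 vs Y: payoffs [4, 2] → best response A (payoff 4)
  P2 vs A: payoffs [5, 5] → best response X/Y (payoff 5)
  P2 vs B: payoffs [4, 1] → best response X (payoff 4)
Mutual best responses: (A,Y), (B,X) → Nash equilibria.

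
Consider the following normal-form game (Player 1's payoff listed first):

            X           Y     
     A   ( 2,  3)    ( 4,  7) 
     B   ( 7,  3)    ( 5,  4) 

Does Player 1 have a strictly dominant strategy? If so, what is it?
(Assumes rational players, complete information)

Yes, Player 1's strictly dominant strategy is B

Work:
A strategy strictly dominates another if it gives a strictly higher payoff against every opponent action. Compare each pair of P1's strategies column-by-column:
  A vs B: [2 vs 7, 4 vs 5] → A does not strictly dominate B (column X: 2 ≤ 7)
  B vs A: [7 vs 2, 5 vs 4] → B strictly dominates A
B strictly dominates every other strategy → strictly dominant.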